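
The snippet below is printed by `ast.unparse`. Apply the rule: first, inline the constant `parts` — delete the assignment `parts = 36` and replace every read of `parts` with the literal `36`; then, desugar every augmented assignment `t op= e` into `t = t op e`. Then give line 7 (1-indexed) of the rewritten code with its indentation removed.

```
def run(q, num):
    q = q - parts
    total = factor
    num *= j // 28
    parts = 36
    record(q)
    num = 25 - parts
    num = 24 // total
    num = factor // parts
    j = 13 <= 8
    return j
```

Transformed code:
def run(q, num):
    q = q - 36
    total = factor
    num = num * (j // 28)
    record(q)
    num = 25 - 36
    num = 24 // total
    num = factor // 36
    j = 13 <= 8
    return j

num = 24 // total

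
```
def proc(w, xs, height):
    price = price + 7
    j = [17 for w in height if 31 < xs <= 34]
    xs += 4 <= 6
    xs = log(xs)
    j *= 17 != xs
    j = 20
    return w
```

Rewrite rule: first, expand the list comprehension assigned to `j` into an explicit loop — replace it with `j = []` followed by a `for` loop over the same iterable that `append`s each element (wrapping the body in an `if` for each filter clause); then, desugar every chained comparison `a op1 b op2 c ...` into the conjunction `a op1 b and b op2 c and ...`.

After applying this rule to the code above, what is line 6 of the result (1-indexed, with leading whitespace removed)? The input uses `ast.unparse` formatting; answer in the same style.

Transformed code:
def proc(w, xs, height):
    price = price + 7
    j = []
    for w in height:
        if 31 < xs and xs <= 34:
            j.append(17)
    xs += 4 <= 6
    xs = log(xs)
    j *= 17 != xs
    j = 20
    return w

j.append(17)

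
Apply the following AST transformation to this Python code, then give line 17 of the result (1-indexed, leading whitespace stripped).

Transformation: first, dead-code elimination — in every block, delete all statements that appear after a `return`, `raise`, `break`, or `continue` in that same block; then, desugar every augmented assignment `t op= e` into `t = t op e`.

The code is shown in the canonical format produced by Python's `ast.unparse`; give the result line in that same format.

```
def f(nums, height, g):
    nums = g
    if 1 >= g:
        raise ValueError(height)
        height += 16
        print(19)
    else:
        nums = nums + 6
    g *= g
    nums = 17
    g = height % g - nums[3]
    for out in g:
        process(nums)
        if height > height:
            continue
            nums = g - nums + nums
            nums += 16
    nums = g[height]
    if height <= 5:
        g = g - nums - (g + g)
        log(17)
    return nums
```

log(17)

Transformed code:
def f(nums, height, g):
    nums = g
    if 1 >= g:
        raise ValueError(height)
    else:
        nums = nums + 6
    g = g * g
    nums = 17
    g = height % g - nums[3]
    for out in g:
        process(nums)
        if height > height:
            continue
    nums = g[height]
    if height <= 5:
        g = g - nums - (g + g)
        log(17)
    return nums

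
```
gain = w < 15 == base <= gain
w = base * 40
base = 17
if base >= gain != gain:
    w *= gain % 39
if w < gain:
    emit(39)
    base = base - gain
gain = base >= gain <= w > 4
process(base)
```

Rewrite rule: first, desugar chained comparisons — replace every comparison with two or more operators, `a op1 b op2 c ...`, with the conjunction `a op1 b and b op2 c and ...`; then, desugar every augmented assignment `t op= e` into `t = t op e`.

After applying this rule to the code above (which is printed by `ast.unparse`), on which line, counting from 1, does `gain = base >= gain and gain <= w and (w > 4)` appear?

9

Transformed code:
gain = w < 15 and 15 == base and (base <= gain)
w = base * 40
base = 17
if base >= gain and gain != gain:
    w = w * (gain % 39)
if w < gain:
    emit(39)
    base = base - gain
gain = base >= gain and gain <= w and (w > 4)
process(base)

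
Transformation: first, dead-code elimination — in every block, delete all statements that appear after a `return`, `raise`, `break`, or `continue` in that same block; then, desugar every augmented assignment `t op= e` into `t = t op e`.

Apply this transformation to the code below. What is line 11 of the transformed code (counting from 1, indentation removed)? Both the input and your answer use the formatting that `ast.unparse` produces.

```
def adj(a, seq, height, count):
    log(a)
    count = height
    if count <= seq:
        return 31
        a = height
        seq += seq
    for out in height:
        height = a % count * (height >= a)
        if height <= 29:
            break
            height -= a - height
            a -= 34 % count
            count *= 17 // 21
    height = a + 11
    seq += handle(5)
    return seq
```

Transformed code:
def adj(a, seq, height, count):
    log(a)
    count = height
    if count <= seq:
        return 31
    for out in height:
        height = a % count * (height >= a)
        if height <= 29:
            break
    height = a + 11
    seq = seq + handle(5)
    return seq

seq = seq + handle(5)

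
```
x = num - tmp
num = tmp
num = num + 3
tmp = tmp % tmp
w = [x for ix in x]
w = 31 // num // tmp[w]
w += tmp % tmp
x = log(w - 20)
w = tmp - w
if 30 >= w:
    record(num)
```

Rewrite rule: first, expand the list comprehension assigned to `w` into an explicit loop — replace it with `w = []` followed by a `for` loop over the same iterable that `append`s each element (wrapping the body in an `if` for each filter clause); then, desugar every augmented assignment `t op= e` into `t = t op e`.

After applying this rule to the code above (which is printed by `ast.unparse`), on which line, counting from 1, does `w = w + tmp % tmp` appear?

9

Transformed code:
x = num - tmp
num = tmp
num = num + 3
tmp = tmp % tmp
w = []
for ix in x:
    w.append(x)
w = 31 // num // tmp[w]
w = w + tmp % tmp
x = log(w - 20)
w = tmp - w
if 30 >= w:
    record(num)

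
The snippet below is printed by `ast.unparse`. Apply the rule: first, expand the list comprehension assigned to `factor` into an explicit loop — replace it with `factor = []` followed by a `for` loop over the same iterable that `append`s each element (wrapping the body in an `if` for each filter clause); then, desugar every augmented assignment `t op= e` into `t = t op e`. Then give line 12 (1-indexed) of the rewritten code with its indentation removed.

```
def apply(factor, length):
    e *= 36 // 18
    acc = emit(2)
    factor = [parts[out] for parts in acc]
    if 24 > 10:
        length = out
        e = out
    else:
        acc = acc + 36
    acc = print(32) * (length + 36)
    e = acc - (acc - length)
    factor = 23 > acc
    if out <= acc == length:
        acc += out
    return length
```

acc = print(32) * (length + 36)

Transformed code:
def apply(factor, length):
    e = e * (36 // 18)
    acc = emit(2)
    factor = []
    for parts in acc:
        factor.append(parts[out])
    if 24 > 10:
        length = out
        e = out
    else:
        acc = acc + 36
    acc = print(32) * (length + 36)
    e = acc - (acc - length)
    factor = 23 > acc
    if out <= acc == length:
        acc = acc + out
    return length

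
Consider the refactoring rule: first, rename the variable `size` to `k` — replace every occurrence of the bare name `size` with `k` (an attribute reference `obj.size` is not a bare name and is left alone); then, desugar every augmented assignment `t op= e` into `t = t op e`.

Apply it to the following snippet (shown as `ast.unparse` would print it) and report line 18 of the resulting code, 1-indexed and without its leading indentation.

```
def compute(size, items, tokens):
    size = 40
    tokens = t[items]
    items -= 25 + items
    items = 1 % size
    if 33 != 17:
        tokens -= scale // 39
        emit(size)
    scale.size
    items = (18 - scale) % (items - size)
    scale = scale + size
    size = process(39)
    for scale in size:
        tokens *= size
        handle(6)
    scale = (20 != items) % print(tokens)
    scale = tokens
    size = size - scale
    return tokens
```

Transformed code:
def compute(k, items, tokens):
    k = 40
    tokens = t[items]
    items = items - (25 + items)
    items = 1 % k
    if 33 != 17:
        tokens = tokens - scale // 39
        emit(k)
    scale.size
    items = (18 - scale) % (items - k)
    scale = scale + k
    k = process(39)
    for scale in k:
        tokens = tokens * k
        handle(6)
    scale = (20 != items) % print(tokens)
    scale = tokens
    k = k - scale
    return tokens

k = k - scale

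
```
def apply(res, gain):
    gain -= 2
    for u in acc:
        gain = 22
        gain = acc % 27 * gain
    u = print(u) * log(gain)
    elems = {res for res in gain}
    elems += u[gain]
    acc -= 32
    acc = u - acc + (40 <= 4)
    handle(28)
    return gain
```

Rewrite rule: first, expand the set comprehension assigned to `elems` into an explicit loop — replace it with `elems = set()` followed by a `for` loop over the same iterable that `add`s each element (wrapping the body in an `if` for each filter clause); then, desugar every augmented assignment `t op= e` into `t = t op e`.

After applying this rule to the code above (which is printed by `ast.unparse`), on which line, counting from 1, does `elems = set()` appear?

Transformed code:
def apply(res, gain):
    gain = gain - 2
    for u in acc:
        gain = 22
        gain = acc % 27 * gain
    u = print(u) * log(gain)
    elems = set()
    for res in gain:
        elems.add(res)
    elems = elems + u[gain]
    acc = acc - 32
    acc = u - acc + (40 <= 4)
    handle(28)
    return gain

7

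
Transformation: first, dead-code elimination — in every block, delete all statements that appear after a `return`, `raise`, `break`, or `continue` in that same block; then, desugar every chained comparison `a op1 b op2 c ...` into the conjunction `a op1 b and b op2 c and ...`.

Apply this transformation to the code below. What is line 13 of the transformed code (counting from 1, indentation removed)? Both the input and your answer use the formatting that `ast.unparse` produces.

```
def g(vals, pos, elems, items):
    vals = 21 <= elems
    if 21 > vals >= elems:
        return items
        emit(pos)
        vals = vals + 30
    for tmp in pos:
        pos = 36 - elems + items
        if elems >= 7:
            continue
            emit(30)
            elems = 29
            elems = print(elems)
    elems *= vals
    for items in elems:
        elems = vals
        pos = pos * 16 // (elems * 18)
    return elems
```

return elems

Transformed code:
def g(vals, pos, elems, items):
    vals = 21 <= elems
    if 21 > vals and vals >= elems:
        return items
    for tmp in pos:
        pos = 36 - elems + items
        if elems >= 7:
            continue
    elems *= vals
    for items in elems:
        elems = vals
        pos = pos * 16 // (elems * 18)
    return elems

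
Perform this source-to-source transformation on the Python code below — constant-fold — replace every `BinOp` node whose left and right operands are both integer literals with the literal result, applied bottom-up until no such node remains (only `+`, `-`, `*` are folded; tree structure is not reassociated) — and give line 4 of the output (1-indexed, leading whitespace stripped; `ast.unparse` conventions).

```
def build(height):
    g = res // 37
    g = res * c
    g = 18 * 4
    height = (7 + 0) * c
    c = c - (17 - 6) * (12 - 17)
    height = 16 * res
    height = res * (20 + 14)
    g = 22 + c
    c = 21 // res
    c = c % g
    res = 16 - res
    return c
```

Transformed code:
def build(height):
    g = res // 37
    g = res * c
    g = 72
    height = 7 * c
    c = c - -55
    height = 16 * res
    height = res * 34
    g = 22 + c
    c = 21 // res
    c = c % g
    res = 16 - res
    return c

g = 72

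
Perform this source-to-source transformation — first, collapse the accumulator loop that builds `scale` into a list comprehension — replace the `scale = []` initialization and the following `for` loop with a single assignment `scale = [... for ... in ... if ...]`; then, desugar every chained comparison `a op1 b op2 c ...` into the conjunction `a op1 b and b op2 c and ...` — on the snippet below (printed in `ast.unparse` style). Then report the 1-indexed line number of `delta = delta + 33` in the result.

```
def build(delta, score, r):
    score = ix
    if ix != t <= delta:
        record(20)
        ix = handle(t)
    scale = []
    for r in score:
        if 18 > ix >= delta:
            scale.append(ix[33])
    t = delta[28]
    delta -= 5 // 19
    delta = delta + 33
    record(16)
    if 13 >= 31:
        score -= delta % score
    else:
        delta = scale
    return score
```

9

Transformed code:
def build(delta, score, r):
    score = ix
    if ix != t and t <= delta:
        record(20)
        ix = handle(t)
    scale = [ix[33] for r in score if 18 > ix and ix >= delta]
    t = delta[28]
    delta -= 5 // 19
    delta = delta + 33
    record(16)
    if 13 >= 31:
        score -= delta % score
    else:
        delta = scale
    return score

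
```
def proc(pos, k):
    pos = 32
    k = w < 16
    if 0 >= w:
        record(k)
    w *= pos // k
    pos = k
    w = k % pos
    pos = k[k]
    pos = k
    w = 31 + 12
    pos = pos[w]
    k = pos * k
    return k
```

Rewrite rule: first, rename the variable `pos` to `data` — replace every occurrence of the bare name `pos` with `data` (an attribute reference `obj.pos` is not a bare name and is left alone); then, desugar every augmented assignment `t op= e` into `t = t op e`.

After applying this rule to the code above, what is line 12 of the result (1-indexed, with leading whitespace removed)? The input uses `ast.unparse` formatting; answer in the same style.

data = data[w]

Transformed code:
def proc(data, k):
    data = 32
    k = w < 16
    if 0 >= w:
        record(k)
    w = w * (data // k)
    data = k
    w = k % data
    data = k[k]
    data = k
    w = 31 + 12
    data = data[w]
    k = data * k
    return k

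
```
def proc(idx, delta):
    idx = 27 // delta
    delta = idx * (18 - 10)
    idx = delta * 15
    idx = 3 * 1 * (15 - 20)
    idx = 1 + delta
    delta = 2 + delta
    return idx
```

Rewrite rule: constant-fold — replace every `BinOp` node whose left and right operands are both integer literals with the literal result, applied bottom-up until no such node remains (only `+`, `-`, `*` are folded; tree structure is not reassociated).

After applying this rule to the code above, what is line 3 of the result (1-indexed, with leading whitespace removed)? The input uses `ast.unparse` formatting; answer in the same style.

delta = idx * 8

Transformed code:
def proc(idx, delta):
    idx = 27 // delta
    delta = idx * 8
    idx = delta * 15
    idx = -15
    idx = 1 + delta
    delta = 2 + delta
    return idx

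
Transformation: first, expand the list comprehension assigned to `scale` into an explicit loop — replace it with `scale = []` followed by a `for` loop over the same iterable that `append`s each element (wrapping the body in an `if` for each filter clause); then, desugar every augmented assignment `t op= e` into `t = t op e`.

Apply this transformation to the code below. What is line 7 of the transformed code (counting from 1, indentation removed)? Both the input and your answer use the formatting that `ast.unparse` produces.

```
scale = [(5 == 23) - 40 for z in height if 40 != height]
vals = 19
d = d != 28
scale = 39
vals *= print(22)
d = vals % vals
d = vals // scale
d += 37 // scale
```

scale = 39

Transformed code:
scale = []
for z in height:
    if 40 != height:
        scale.append((5 == 23) - 40)
vals = 19
d = d != 28
scale = 39
vals = vals * print(22)
d = vals % vals
d = vals // scale
d = d + 37 // scale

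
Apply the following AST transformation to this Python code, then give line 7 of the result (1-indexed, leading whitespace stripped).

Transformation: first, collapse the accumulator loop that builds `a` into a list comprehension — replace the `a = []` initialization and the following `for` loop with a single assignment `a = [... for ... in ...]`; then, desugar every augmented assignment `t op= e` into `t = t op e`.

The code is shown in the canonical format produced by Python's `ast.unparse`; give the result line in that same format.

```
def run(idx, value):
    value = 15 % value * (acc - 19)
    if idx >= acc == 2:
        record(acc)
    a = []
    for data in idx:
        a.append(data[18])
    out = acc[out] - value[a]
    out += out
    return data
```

Transformed code:
def run(idx, value):
    value = 15 % value * (acc - 19)
    if idx >= acc == 2:
        record(acc)
    a = [data[18] for data in idx]
    out = acc[out] - value[a]
    out = out + out
    return data

out = out + out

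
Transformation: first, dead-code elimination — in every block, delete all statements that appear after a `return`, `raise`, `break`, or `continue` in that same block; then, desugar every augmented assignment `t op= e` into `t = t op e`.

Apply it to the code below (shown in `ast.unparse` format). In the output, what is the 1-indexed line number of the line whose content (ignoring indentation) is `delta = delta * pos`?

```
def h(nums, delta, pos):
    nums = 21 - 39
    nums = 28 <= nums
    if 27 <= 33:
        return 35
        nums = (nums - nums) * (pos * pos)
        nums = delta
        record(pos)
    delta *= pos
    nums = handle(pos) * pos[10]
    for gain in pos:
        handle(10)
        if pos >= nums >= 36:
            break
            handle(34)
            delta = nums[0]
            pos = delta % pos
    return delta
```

6

Transformed code:
def h(nums, delta, pos):
    nums = 21 - 39
    nums = 28 <= nums
    if 27 <= 33:
        return 35
    delta = delta * pos
    nums = handle(pos) * pos[10]
    for gain in pos:
        handle(10)
        if pos >= nums >= 36:
            break
    return delta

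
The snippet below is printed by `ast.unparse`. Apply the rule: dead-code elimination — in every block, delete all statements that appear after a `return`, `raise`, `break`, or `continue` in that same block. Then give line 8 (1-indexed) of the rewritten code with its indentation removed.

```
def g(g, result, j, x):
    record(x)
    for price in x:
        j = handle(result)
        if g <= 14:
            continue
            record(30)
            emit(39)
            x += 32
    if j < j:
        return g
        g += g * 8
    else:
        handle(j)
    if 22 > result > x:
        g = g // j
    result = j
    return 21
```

Transformed code:
def g(g, result, j, x):
    record(x)
    for price in x:
        j = handle(result)
        if g <= 14:
            continue
    if j < j:
        return g
    else:
        handle(j)
    if 22 > result > x:
        g = g // j
    result = j
    return 21

return g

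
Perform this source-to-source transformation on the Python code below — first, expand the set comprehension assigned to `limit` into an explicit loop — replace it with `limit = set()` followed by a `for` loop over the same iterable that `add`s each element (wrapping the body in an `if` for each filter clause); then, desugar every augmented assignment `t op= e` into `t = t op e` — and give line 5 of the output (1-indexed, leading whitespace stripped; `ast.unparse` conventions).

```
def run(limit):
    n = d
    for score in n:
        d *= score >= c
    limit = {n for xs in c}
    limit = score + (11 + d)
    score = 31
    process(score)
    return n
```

Transformed code:
def run(limit):
    n = d
    for score in n:
        d = d * (score >= c)
    limit = set()
    for xs in c:
        limit.add(n)
    limit = score + (11 + d)
    score = 31
    process(score)
    return n

limit = set()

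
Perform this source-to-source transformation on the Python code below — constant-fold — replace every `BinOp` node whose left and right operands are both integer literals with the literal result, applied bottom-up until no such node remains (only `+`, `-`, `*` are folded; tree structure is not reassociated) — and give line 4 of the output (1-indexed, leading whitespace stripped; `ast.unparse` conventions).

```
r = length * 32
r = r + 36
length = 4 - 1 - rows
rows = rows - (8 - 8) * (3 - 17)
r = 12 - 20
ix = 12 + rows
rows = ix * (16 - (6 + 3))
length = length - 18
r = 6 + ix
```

rows = rows - 0

Transformed code:
r = length * 32
r = r + 36
length = 3 - rows
rows = rows - 0
r = -8
ix = 12 + rows
rows = ix * 7
length = length - 18
r = 6 + ix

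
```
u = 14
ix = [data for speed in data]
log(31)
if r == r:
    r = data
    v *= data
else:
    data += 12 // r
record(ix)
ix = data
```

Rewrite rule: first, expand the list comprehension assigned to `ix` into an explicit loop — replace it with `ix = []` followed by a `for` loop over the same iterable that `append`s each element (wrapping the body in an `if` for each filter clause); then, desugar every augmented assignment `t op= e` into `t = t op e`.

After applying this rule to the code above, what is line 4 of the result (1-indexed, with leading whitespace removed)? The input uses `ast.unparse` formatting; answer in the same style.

ix.append(data)

Transformed code:
u = 14
ix = []
for speed in data:
    ix.append(data)
log(31)
if r == r:
    r = data
    v = v * data
else:
    data = data + 12 // r
record(ix)
ix = data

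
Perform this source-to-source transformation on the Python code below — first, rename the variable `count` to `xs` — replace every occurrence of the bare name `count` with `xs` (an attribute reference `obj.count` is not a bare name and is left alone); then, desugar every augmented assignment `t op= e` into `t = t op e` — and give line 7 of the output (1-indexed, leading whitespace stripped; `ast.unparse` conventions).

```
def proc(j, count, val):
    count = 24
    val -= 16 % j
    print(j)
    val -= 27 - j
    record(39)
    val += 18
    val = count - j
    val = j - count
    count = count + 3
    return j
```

Transformed code:
def proc(j, xs, val):
    xs = 24
    val = val - 16 % j
    print(j)
    val = val - (27 - j)
    record(39)
    val = val + 18
    val = xs - j
    val = j - xs
    xs = xs + 3
    return j

val = val + 18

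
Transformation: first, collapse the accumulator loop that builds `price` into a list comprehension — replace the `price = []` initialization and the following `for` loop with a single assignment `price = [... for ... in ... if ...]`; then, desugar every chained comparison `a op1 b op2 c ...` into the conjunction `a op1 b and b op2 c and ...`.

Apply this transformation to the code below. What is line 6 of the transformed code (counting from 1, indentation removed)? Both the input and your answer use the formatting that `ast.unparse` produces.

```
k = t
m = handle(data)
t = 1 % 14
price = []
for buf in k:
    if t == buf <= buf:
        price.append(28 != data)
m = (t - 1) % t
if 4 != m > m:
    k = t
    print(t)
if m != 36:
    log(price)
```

Transformed code:
k = t
m = handle(data)
t = 1 % 14
price = [28 != data for buf in k if t == buf and buf <= buf]
m = (t - 1) % t
if 4 != m and m > m:
    k = t
    print(t)
if m != 36:
    log(price)

if 4 != m and m > m:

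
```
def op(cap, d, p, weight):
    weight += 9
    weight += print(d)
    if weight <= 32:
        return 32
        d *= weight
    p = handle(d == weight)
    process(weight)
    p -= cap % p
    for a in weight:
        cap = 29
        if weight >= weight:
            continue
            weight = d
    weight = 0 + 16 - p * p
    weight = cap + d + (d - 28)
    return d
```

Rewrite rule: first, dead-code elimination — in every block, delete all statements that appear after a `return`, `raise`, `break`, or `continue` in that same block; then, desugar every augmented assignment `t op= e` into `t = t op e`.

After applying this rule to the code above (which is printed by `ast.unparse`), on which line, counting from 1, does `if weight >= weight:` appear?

Transformed code:
def op(cap, d, p, weight):
    weight = weight + 9
    weight = weight + print(d)
    if weight <= 32:
        return 32
    p = handle(d == weight)
    process(weight)
    p = p - cap % p
    for a in weight:
        cap = 29
        if weight >= weight:
            continue
    weight = 0 + 16 - p * p
    weight = cap + d + (d - 28)
    return d

11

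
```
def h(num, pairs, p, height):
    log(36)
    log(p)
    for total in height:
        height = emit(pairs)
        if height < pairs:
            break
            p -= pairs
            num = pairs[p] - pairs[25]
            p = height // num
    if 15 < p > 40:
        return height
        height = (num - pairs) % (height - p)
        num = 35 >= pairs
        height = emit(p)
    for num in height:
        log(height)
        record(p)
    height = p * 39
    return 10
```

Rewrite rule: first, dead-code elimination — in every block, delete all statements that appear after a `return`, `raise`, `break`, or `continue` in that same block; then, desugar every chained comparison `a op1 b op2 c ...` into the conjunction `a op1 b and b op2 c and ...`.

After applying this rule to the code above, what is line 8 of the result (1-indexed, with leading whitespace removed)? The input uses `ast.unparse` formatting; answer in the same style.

if 15 < p and p > 40:

Transformed code:
def h(num, pairs, p, height):
    log(36)
    log(p)
    for total in height:
        height = emit(pairs)
        if height < pairs:
            break
    if 15 < p and p > 40:
        return height
    for num in height:
        log(height)
        record(p)
    height = p * 39
    return 10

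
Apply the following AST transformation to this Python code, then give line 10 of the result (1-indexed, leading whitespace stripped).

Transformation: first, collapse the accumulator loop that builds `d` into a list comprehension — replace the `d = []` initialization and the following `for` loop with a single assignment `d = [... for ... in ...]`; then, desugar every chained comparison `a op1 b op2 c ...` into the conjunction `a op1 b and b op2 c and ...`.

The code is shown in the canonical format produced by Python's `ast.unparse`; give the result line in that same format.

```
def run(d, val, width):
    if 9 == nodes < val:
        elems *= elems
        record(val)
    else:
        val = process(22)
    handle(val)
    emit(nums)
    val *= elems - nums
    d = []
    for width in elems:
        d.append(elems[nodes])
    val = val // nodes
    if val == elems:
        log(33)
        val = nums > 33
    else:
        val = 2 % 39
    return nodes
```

Transformed code:
def run(d, val, width):
    if 9 == nodes and nodes < val:
        elems *= elems
        record(val)
    else:
        val = process(22)
    handle(val)
    emit(nums)
    val *= elems - nums
    d = [elems[nodes] for width in elems]
    val = val // nodes
    if val == elems:
        log(33)
        val = nums > 33
    else:
        val = 2 % 39
    return nodes

d = [elems[nodes] for width in elems]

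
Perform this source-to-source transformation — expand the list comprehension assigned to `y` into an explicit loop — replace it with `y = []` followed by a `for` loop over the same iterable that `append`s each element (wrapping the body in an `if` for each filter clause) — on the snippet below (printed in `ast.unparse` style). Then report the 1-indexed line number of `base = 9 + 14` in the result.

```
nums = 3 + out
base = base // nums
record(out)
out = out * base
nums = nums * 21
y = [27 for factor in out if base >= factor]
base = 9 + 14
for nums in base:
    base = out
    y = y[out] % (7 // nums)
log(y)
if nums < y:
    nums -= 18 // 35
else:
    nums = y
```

10

Transformed code:
nums = 3 + out
base = base // nums
record(out)
out = out * base
nums = nums * 21
y = []
for factor in out:
    if base >= factor:
        y.append(27)
base = 9 + 14
for nums in base:
    base = out
    y = y[out] % (7 // nums)
log(y)
if nums < y:
    nums -= 18 // 35
else:
    nums = y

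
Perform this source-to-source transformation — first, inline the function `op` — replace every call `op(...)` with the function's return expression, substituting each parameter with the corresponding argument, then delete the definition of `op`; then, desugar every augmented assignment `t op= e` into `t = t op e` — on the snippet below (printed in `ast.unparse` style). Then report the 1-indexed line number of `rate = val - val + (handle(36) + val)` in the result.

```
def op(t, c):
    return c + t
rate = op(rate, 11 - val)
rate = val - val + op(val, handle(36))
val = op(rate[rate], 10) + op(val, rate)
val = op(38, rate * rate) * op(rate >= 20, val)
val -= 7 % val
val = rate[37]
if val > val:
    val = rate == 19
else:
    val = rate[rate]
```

Transformed code:
rate = 11 - val + rate
rate = val - val + (handle(36) + val)
val = 10 + rate[rate] + (rate + val)
val = (rate * rate + 38) * (val + (rate >= 20))
val = val - 7 % val
val = rate[37]
if val > val:
    val = rate == 19
else:
    val = rate[rate]

2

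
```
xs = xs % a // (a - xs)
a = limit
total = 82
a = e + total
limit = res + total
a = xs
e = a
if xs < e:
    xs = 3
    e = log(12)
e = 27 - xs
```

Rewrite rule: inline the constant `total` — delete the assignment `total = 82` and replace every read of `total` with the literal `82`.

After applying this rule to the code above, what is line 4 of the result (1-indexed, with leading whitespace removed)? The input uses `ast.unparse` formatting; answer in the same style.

limit = res + 82

Transformed code:
xs = xs % a // (a - xs)
a = limit
a = e + 82
limit = res + 82
a = xs
e = a
if xs < e:
    xs = 3
    e = log(12)
e = 27 - xs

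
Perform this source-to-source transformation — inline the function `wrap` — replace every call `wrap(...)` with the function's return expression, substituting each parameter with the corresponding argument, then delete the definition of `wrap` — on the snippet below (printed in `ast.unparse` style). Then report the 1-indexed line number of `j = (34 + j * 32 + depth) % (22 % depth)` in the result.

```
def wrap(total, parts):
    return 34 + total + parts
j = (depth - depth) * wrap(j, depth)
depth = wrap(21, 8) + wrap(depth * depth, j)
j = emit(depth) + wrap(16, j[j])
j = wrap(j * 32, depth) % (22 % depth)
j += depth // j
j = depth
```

Transformed code:
j = (depth - depth) * (34 + j + depth)
depth = 34 + 21 + 8 + (34 + depth * depth + j)
j = emit(depth) + (34 + 16 + j[j])
j = (34 + j * 32 + depth) % (22 % depth)
j += depth // j
j = depth

4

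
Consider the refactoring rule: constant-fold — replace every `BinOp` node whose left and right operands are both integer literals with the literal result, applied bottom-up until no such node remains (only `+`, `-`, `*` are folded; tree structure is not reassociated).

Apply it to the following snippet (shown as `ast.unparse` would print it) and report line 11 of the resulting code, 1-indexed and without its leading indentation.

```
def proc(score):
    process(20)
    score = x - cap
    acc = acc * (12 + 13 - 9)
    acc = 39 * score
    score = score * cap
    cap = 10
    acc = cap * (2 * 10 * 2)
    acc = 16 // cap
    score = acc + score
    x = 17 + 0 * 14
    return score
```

Transformed code:
def proc(score):
    process(20)
    score = x - cap
    acc = acc * 16
    acc = 39 * score
    score = score * cap
    cap = 10
    acc = cap * 40
    acc = 16 // cap
    score = acc + score
    x = 17
    return score

x = 17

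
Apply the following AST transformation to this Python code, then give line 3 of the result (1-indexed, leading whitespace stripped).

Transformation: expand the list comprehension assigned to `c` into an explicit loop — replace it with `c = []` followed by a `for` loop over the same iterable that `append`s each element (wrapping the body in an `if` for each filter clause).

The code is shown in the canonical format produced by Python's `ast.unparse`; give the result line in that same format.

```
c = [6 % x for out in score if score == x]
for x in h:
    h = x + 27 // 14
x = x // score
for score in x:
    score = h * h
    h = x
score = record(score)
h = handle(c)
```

Transformed code:
c = []
for out in score:
    if score == x:
        c.append(6 % x)
for x in h:
    h = x + 27 // 14
x = x // score
for score in x:
    score = h * h
    h = x
score = record(score)
h = handle(c)

if score == x:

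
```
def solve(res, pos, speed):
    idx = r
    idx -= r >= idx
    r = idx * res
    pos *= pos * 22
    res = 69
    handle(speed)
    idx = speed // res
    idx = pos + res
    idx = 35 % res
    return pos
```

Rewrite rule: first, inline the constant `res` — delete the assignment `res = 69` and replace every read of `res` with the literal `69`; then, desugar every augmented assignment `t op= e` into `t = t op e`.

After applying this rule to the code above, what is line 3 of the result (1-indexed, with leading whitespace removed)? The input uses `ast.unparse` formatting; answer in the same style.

idx = idx - (r >= idx)

Transformed code:
def solve(res, pos, speed):
    idx = r
    idx = idx - (r >= idx)
    r = idx * 69
    pos = pos * (pos * 22)
    handle(speed)
    idx = speed // 69
    idx = pos + 69
    idx = 35 % 69
    return pos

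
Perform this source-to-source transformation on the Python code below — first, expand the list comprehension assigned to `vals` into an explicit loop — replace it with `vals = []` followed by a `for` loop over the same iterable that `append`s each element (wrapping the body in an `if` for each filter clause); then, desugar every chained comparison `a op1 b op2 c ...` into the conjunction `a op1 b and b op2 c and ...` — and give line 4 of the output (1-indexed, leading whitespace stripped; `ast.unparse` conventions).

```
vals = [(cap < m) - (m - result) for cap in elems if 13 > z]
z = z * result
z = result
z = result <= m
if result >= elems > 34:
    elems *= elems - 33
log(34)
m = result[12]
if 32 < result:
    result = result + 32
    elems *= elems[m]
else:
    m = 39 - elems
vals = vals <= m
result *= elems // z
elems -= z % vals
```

Transformed code:
vals = []
for cap in elems:
    if 13 > z:
        vals.append((cap < m) - (m - result))
z = z * result
z = result
z = result <= m
if result >= elems and elems > 34:
    elems *= elems - 33
log(34)
m = result[12]
if 32 < result:
    result = result + 32
    elems *= elems[m]
else:
    m = 39 - elems
vals = vals <= m
result *= elems // z
elems -= z % vals

vals.append((cap < m) - (m - result))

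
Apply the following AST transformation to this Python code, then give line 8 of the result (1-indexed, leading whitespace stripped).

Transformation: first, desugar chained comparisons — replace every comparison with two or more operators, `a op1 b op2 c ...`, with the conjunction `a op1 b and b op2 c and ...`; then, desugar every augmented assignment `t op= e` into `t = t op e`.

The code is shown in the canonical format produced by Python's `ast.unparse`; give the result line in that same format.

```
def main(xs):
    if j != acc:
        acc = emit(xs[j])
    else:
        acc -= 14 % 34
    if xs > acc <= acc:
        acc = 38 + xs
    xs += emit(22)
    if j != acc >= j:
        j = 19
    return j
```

Transformed code:
def main(xs):
    if j != acc:
        acc = emit(xs[j])
    else:
        acc = acc - 14 % 34
    if xs > acc and acc <= acc:
        acc = 38 + xs
    xs = xs + emit(22)
    if j != acc and acc >= j:
        j = 19
    return j

xs = xs + emit(22)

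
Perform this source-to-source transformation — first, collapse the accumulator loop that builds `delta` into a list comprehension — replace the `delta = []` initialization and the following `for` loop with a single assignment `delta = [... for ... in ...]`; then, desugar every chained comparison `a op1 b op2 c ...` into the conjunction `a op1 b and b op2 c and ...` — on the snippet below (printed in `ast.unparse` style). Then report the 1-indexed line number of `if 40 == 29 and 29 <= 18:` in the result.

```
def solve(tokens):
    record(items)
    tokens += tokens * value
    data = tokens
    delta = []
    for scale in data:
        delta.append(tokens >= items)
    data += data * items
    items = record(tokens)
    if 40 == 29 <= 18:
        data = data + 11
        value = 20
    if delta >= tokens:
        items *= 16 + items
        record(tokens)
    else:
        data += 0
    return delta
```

8

Transformed code:
def solve(tokens):
    record(items)
    tokens += tokens * value
    data = tokens
    delta = [tokens >= items for scale in data]
    data += data * items
    items = record(tokens)
    if 40 == 29 and 29 <= 18:
        data = data + 11
        value = 20
    if delta >= tokens:
        items *= 16 + items
        record(tokens)
    else:
        data += 0
    return delta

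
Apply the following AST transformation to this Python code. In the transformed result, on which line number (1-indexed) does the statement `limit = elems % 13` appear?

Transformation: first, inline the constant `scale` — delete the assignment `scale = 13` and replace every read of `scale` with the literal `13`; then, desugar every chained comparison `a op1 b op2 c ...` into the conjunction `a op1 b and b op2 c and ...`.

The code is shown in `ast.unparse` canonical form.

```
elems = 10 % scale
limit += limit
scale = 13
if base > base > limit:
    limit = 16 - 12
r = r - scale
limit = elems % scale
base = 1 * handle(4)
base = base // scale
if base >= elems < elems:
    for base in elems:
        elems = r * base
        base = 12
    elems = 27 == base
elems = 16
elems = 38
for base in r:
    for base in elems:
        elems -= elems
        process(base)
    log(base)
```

6

Transformed code:
elems = 10 % 13
limit += limit
if base > base and base > limit:
    limit = 16 - 12
r = r - 13
limit = elems % 13
base = 1 * handle(4)
base = base // 13
if base >= elems and elems < elems:
    for base in elems:
        elems = r * base
        base = 12
    elems = 27 == base
elems = 16
elems = 38
for base in r:
    for base in elems:
        elems -= elems
        process(base)
    log(base)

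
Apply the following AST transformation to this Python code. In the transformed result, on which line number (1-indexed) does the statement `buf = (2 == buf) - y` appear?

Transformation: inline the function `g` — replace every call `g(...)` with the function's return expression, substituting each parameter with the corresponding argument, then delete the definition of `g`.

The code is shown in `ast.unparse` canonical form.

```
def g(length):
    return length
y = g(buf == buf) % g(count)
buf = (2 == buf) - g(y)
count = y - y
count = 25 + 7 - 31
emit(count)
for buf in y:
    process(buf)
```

Transformed code:
y = (buf == buf) % count
buf = (2 == buf) - y
count = y - y
count = 25 + 7 - 31
emit(count)
for buf in y:
    process(buf)

2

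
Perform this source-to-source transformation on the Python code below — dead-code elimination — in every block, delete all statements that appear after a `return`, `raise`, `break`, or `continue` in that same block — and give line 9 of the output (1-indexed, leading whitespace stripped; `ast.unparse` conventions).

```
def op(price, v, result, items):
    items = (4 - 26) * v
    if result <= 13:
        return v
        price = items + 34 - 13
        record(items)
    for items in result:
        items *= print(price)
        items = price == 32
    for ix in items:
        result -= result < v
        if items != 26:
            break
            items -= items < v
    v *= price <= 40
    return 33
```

Transformed code:
def op(price, v, result, items):
    items = (4 - 26) * v
    if result <= 13:
        return v
    for items in result:
        items *= print(price)
        items = price == 32
    for ix in items:
        result -= result < v
        if items != 26:
            break
    v *= price <= 40
    return 33

result -= result < v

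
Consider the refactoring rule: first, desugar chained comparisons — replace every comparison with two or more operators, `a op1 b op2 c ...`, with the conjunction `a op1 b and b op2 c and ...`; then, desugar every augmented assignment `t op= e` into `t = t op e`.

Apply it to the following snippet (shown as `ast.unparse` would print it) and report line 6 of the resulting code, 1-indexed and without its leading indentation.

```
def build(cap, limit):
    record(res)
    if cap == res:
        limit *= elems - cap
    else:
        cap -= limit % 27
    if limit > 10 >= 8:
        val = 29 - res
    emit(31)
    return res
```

cap = cap - limit % 27

Transformed code:
def build(cap, limit):
    record(res)
    if cap == res:
        limit = limit * (elems - cap)
    else:
        cap = cap - limit % 27
    if limit > 10 and 10 >= 8:
        val = 29 - res
    emit(31)
    return res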